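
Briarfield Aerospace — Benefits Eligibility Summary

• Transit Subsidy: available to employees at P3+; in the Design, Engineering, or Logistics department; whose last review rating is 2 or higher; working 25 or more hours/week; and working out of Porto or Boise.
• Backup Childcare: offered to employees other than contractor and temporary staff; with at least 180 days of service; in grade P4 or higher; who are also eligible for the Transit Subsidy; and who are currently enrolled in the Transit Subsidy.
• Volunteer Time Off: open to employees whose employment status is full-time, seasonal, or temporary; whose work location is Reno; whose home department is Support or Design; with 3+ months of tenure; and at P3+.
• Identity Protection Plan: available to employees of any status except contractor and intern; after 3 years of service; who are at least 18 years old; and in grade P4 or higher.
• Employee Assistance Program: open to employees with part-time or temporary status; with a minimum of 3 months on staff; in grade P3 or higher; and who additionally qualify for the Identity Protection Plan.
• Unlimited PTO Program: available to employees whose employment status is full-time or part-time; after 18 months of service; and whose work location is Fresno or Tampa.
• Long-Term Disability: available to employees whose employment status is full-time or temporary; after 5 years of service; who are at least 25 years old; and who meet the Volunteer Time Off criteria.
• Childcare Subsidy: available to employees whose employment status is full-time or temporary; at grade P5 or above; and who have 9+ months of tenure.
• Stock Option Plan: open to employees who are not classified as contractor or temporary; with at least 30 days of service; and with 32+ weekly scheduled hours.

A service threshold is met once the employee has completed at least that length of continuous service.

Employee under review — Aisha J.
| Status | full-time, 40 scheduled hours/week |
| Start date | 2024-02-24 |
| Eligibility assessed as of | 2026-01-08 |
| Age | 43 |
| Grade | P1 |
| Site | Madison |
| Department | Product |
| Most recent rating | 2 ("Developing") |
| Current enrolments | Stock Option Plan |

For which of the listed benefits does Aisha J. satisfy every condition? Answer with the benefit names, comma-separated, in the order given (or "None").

Stock Option Plan

Service from 2024-02-24 to 2026-01-08: 684 days.
Transit Subsidy — grade P1 < P3 ✗ → not eligible.
Backup Childcare — status full-time ✓ (not excluded); service 684 days ≥ 180 days ✓; grade P1 < P4 ✗ → not eligible.
Volunteer Time Off — status full-time ✓; site Madison ✗ (not Reno) → not eligible.
Identity Protection Plan — status full-time ✓ (not excluded); service 684 days < 3 years (≈1095 days) ✗ → not eligible.
Employee Assistance Program — status full-time ✗ (requires part-time or temporary) → not eligible.
Unlimited PTO Program — status full-time ✓; service 684 days ≥ 18 months (≈540 days) ✓; site Madison ✗ (not Fresno or Tampa) → not eligible.
Long-Term Disability — status full-time ✓; service 684 days < 5 years (≈1825 days) ✗ → not eligible.
Childcare Subsidy — status full-time ✓; grade P1 < P5 ✗ → not eligible.
Stock Option Plan — status full-time ✓ (not excluded); service 684 days ≥ 30 days ✓; 40 hrs/wk ≥ 32 ✓ → eligible.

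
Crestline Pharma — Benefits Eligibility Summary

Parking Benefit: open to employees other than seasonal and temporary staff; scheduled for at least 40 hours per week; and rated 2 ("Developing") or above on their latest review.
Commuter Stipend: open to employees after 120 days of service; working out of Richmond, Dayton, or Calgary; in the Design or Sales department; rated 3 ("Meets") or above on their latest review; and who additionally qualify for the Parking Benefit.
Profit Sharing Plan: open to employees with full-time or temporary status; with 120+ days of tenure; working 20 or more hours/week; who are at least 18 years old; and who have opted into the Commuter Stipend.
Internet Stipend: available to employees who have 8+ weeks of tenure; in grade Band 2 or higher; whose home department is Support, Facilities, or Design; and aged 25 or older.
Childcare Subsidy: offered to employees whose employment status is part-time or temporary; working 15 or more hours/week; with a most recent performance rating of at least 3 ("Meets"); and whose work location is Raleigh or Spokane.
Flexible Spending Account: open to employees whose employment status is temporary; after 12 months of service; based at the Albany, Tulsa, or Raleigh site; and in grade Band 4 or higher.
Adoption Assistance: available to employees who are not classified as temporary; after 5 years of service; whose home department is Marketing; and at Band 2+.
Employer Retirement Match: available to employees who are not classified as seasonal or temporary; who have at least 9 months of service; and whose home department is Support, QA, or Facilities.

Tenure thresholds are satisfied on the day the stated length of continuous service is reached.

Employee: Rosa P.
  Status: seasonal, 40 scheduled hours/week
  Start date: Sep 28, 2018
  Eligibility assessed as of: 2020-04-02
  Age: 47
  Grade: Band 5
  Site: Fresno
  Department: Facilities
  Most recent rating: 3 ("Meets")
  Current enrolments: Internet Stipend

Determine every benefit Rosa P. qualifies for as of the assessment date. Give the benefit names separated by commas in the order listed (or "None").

Internet Stipend

Service from Sep 28, 2018 to 2020-04-02: 552 days.
Parking Benefit — status seasonal ✗ (excluded) → not eligible.
Commuter Stipend — service 552 days ≥ 120 days ✓; site Fresno ✗ (not Richmond, Dayton, or Calgary) → not eligible.
Profit Sharing Plan — status seasonal ✗ (requires full-time or temporary) → not eligible.
Internet Stipend — service 552 days ≥ 8 weeks (≈56 days) ✓; grade Band 5 ≥ Band 2 ✓; dept Facilities ✓; age 47 ≥ 25 ✓ → eligible.
Childcare Subsidy — status seasonal ✗ (requires part-time or temporary) → not eligible.
Flexible Spending Account — status seasonal ✗ (requires temporary) → not eligible.
Adoption Assistance — status seasonal ✓ (not excluded); service 552 days < 5 years (≈1825 days) ✗ → not eligible.
Employer Retirement Match — status seasonal ✗ (excluded) → not eligible.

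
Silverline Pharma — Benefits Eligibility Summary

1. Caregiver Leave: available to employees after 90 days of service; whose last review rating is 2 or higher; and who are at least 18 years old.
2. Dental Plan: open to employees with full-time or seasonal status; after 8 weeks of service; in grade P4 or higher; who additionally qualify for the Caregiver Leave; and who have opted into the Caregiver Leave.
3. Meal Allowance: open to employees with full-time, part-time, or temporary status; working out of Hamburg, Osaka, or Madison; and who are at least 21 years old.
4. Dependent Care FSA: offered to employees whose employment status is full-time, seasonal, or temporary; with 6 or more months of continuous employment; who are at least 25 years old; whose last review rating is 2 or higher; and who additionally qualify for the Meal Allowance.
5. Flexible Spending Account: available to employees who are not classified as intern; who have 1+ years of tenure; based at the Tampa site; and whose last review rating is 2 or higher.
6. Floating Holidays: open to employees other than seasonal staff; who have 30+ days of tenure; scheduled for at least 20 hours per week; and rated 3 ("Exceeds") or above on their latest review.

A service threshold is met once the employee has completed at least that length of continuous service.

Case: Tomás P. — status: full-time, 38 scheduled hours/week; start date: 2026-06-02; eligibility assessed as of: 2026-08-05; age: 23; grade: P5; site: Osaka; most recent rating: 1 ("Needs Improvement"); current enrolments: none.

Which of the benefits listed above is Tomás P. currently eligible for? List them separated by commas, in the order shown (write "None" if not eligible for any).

Meal Allowance

Service from 2026-06-02 to 2026-08-05: 64 days.
Caregiver Leave — service 64 days < 90 days ✗ → not eligible.
Dental Plan — status full-time ✓; service 64 days ≥ 8 weeks (≈56 days) ✓; grade P5 ≥ P4 ✓; not eligible for Caregiver Leave ✗ → not eligible.
Meal Allowance — status full-time ✓; site Osaka ✓; age 23 ≥ 21 ✓ → eligible.
Dependent Care FSA — status full-time ✓; service 64 days < 6 months (≈180 days) ✗ → not eligible.
Flexible Spending Account — status full-time ✓ (not excluded); service 64 days < 1 year (≈365 days) ✗ → not eligible.
Floating Holidays — status full-time ✓ (not excluded); service 64 days ≥ 30 days ✓; 38 hrs/wk ≥ 20 ✓; rating 1 < 3 ✗ → not eligible.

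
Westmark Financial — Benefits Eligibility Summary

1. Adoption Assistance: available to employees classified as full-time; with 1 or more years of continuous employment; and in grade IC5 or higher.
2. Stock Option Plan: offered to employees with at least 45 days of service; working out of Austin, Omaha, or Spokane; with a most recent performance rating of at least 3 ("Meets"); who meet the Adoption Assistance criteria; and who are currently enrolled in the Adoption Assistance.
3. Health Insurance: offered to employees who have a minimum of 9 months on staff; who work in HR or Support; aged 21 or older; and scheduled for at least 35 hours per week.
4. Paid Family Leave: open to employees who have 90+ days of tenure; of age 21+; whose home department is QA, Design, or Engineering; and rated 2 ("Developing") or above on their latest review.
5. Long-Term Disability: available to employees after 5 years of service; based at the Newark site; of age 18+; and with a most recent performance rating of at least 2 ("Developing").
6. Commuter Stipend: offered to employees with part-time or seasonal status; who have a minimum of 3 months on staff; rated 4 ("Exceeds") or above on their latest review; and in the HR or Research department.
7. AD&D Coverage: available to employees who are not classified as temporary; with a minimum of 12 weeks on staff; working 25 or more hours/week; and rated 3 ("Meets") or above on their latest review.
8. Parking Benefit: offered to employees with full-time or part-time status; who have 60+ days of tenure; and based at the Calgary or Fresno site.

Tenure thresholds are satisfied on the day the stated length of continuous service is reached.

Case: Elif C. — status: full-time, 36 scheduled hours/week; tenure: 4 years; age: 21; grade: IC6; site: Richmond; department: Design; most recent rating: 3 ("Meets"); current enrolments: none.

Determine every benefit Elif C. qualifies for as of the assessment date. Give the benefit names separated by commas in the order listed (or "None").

Adoption Assistance — status full-time ✓; service 4 years ≥ 1 year ✓; grade IC6 ≥ IC5 ✓ → eligible.
Stock Option Plan — service 4 years ≥ 45 days ✓; site Richmond ✗ (not Austin, Omaha, or Spokane) → not eligible.
Health Insurance — service 4 years ≥ 9 months (≈270 days) ✓; dept Design ✗ → not eligible.
Paid Family Leave — service 4 years ≥ 90 days ✓; age 21 ≥ 21 ✓; dept Design ✓; rating 3 ≥ 2 ✓ → eligible.
Long-Term Disability — service 4 years < 5 years ✗ → not eligible.
Commuter Stipend — status full-time ✗ (requires part-time or seasonal) → not eligible.
AD&D Coverage — status full-time ✓ (not excluded); service 4 years ≥ 12 weeks (≈84 days) ✓; 36 hrs/wk ≥ 25 ✓; rating 3 ≥ 3 ✓ → eligible.
Parking Benefit — status full-time ✓; service 4 years ≥ 60 days ✓; site Richmond ✗ (not Calgary or Fresno) → not eligible.

Adoption Assistance, Paid Family Leave, AD&D Coverage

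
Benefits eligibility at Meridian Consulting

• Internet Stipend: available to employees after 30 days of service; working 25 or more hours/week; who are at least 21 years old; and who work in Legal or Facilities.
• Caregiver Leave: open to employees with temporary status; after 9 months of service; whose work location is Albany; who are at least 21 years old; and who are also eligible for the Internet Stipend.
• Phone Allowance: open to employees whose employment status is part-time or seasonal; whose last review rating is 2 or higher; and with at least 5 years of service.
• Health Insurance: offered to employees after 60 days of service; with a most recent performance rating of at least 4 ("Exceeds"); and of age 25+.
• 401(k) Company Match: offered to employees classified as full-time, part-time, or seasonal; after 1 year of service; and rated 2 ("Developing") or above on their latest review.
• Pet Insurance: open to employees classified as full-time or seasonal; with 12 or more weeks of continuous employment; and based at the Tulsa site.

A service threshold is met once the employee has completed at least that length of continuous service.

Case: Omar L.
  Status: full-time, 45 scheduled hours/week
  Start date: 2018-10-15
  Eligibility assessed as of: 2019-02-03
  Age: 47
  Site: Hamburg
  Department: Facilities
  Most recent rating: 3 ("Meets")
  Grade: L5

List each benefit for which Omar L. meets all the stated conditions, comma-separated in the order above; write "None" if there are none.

Internet Stipend

Service from 2018-10-15 to 2019-02-03: 111 days.
Internet Stipend — service 111 days ≥ 30 days ✓; 45 hrs/wk ≥ 25 ✓; age 47 ≥ 21 ✓; dept Facilities ✓ → eligible.
Caregiver Leave — status full-time ✗ (requires temporary) → not eligible.
Phone Allowance — status full-time ✗ (requires part-time or seasonal) → not eligible.
Health Insurance — service 111 days ≥ 60 days ✓; rating 3 < 4 ✗ → not eligible.
401(k) Company Match — status full-time ✓; service 111 days < 1 year (≈365 days) ✗ → not eligible.
Pet Insurance — status full-time ✓; service 111 days ≥ 12 weeks (≈84 days) ✓; site Hamburg ✗ (not Tulsa) → not eligible.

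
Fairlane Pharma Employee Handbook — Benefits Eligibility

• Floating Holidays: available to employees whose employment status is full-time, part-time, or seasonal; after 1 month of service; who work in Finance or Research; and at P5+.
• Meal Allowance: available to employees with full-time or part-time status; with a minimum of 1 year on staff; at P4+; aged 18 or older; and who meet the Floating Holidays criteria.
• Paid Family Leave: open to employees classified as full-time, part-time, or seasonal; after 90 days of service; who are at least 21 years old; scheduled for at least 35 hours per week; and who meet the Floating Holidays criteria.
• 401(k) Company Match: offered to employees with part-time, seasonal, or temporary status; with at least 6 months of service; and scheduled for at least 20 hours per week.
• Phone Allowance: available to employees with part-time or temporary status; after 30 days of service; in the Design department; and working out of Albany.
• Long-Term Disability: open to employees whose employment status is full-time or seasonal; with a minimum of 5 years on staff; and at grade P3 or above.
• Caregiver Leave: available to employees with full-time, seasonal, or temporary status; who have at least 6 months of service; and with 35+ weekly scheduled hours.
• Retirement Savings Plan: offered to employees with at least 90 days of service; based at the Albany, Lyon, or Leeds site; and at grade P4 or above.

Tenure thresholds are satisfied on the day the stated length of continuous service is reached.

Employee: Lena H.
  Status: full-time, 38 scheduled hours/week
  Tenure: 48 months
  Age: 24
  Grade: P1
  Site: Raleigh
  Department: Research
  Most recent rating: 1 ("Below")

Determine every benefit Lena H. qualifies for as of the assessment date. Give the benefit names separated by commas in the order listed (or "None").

Floating Holidays — status full-time ✓; service 48 months ≥ 1 month ✓; dept Research ✓; grade P1 < P5 ✗ → not eligible.
Meal Allowance — status full-time ✓; service 48 months ≥ 1 year (≈365 days) ✓; grade P1 < P4 ✗ → not eligible.
Paid Family Leave — status full-time ✓; service 48 months ≥ 90 days ✓; age 24 ≥ 21 ✓; 38 hrs/wk ≥ 35 ✓; not eligible for Floating Holidays ✗ → not eligible.
401(k) Company Match — status full-time ✗ (requires part-time, seasonal, or temporary) → not eligible.
Phone Allowance — status full-time ✗ (requires part-time or temporary) → not eligible.
Long-Term Disability — status full-time ✓; service 48 months < 5 years (≈1825 days) ✗ → not eligible.
Caregiver Leave — status full-time ✓; service 48 months ≥ 6 months ✓; 38 hrs/wk ≥ 35 ✓ → eligible.
Retirement Savings Plan — service 48 months ≥ 90 days ✓; site Raleigh ✗ (not Albany, Lyon, or Leeds) → not eligible.

Caregiver Leave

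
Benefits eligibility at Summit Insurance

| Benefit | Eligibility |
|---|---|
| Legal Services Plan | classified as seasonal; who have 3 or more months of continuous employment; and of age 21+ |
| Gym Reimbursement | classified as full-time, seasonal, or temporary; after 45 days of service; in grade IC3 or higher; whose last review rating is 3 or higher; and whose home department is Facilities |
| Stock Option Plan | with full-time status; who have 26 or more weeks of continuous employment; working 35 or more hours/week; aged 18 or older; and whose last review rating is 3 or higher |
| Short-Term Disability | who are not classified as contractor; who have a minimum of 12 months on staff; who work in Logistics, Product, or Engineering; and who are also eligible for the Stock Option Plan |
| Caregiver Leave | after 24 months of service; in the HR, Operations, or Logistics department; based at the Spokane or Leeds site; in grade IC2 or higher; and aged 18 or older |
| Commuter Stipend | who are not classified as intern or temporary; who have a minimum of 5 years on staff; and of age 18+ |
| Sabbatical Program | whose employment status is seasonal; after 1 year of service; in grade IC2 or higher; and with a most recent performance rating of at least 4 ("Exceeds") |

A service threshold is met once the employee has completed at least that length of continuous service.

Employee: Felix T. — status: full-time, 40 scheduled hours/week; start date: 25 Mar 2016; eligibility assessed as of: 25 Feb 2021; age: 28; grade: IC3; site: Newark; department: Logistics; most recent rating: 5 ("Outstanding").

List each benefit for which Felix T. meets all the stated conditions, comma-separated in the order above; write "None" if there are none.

Stock Option Plan, Short-Term Disability

Service from 25 Mar 2016 to 25 Feb 2021: 1798 days.
Legal Services Plan — status full-time ✗ (requires seasonal) → not eligible.
Gym Reimbursement — status full-time ✓; service 1798 days ≥ 45 days ✓; grade IC3 ≥ IC3 ✓; rating 5 ≥ 3 ✓; dept Logistics ✗ → not eligible.
Stock Option Plan — status full-time ✓; service 1798 days ≥ 26 weeks (≈182 days) ✓; 40 hrs/wk ≥ 35 ✓; age 28 ≥ 18 ✓; rating 5 ≥ 3 ✓ → eligible.
Short-Term Disability — status full-time ✓ (not excluded); service 1798 days ≥ 12 months (≈360 days) ✓; dept Logistics ✓; eligible for Stock Option Plan ✓ → eligible.
Caregiver Leave — service 1798 days ≥ 24 months (≈720 days) ✓; dept Logistics ✓; site Newark ✗ (not Spokane or Leeds) → not eligible.
Commuter Stipend — status full-time ✓ (not excluded); service 1798 days < 5 years (≈1825 days) ✗ → not eligible.
Sabbatical Program — status full-time ✗ (requires seasonal) → not eligible.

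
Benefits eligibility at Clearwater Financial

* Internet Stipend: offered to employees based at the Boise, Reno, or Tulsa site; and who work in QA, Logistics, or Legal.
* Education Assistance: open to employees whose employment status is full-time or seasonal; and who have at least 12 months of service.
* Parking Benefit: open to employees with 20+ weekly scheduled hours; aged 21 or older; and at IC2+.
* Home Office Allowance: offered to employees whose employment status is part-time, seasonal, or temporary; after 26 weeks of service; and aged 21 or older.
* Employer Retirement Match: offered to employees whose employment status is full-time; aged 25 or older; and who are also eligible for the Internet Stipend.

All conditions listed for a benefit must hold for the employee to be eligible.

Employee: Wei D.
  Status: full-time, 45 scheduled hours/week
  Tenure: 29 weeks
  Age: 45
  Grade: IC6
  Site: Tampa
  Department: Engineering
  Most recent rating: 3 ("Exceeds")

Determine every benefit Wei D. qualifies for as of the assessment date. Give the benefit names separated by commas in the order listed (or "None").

Internet Stipend — site Tampa ✗ (not Boise, Reno, or Tulsa) → not eligible.
Education Assistance — status full-time ✓; service 29 weeks < 12 months (≈360 days) ✗ → not eligible.
Parking Benefit — 45 hrs/wk ≥ 20 ✓; age 45 ≥ 21 ✓; grade IC6 ≥ IC2 ✓ → eligible.
Home Office Allowance — status full-time ✗ (requires part-time, seasonal, or temporary) → not eligible.
Employer Retirement Match — status full-time ✓; age 45 ≥ 25 ✓; not eligible for Internet Stipend ✗ → not eligible.

Parking Benefit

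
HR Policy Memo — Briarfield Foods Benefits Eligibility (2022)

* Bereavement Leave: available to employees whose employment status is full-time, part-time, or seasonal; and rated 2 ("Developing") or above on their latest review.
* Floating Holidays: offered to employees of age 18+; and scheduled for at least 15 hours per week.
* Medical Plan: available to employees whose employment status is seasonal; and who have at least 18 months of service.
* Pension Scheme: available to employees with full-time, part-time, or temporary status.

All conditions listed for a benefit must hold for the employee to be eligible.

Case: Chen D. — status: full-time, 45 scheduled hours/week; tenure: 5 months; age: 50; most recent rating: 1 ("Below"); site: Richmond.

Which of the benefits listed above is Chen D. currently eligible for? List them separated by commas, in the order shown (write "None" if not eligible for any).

Bereavement Leave — status full-time ✓; rating 1 < 2 ✗ → not eligible.
Floating Holidays — age 50 ≥ 18 ✓; 45 hrs/wk ≥ 15 ✓ → eligible.
Medical Plan — status full-time ✗ (requires seasonal) → not eligible.
Pension Scheme — status full-time ✓ → eligible.

Floating Holidays, Pension Scheme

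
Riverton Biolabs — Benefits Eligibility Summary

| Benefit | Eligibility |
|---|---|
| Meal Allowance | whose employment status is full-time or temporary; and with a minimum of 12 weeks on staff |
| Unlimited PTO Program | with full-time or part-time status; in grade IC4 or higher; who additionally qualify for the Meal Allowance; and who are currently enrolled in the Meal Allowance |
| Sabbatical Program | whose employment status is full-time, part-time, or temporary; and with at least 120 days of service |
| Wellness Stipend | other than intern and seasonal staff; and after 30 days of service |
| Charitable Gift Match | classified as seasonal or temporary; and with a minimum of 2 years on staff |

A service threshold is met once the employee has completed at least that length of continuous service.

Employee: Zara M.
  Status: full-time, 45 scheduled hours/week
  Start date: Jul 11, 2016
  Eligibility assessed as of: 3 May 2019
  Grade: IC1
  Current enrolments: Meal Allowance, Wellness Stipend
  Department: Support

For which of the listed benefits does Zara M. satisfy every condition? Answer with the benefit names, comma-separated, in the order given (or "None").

Meal Allowance, Sabbatical Program, Wellness Stipend

Service from Jul 11, 2016 to 3 May 2019: 1026 days.
Meal Allowance — status full-time ✓; service 1026 days ≥ 12 weeks (≈84 days) ✓ → eligible.
Unlimited PTO Program — status full-time ✓; grade IC1 < IC4 ✗ → not eligible.
Sabbatical Program — status full-time ✓; service 1026 days ≥ 120 days ✓ → eligible.
Wellness Stipend — status full-time ✓ (not excluded); service 1026 days ≥ 30 days ✓ → eligible.
Charitable Gift Match — status full-time ✗ (requires seasonal or temporary) → not eligible.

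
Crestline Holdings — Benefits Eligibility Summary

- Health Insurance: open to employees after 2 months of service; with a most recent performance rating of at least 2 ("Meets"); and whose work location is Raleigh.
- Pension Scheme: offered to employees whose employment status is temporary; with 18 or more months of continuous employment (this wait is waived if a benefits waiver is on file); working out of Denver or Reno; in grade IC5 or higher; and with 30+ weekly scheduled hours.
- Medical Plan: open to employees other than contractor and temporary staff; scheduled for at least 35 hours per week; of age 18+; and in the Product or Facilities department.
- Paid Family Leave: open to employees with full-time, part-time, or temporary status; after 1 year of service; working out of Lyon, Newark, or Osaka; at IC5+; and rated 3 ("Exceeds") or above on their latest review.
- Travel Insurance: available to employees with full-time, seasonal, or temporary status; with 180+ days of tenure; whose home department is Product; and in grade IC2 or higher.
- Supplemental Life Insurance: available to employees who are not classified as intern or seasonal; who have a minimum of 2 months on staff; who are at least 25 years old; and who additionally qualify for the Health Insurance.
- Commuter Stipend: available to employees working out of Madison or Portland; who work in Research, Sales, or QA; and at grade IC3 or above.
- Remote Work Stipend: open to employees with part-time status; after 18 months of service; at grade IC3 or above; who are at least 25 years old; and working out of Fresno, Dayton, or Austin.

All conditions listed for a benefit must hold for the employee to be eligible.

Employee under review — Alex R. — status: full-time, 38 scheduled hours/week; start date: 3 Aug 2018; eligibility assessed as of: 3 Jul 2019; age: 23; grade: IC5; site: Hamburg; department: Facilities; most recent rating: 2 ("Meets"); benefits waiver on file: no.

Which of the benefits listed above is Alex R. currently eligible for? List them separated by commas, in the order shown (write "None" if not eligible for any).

Medical Plan

Service from 3 Aug 2018 to 3 Jul 2019: 334 days.
Health Insurance — service 334 days ≥ 2 months (≈60 days) ✓; rating 2 ≥ 2 ✓; site Hamburg ✗ (not Raleigh) → not eligible.
Pension Scheme — status full-time ✗ (requires temporary) → not eligible.
Medical Plan — status full-time ✓ (not excluded); 38 hrs/wk ≥ 35 ✓; age 23 ≥ 18 ✓; dept Facilities ✓ → eligible.
Paid Family Leave — status full-time ✓; service 334 days < 1 year (≈365 days) ✗ → not eligible.
Travel Insurance — status full-time ✓; service 334 days ≥ 180 days ✓; dept Facilities ✗ → not eligible.
Supplemental Life Insurance — status full-time ✓ (not excluded); service 334 days ≥ 2 months (≈60 days) ✓; age 23 < 25 ✗ → not eligible.
Commuter Stipend — site Hamburg ✗ (not Madison or Portland) → not eligible.
Remote Work Stipend — status full-time ✗ (requires part-time) → not eligible.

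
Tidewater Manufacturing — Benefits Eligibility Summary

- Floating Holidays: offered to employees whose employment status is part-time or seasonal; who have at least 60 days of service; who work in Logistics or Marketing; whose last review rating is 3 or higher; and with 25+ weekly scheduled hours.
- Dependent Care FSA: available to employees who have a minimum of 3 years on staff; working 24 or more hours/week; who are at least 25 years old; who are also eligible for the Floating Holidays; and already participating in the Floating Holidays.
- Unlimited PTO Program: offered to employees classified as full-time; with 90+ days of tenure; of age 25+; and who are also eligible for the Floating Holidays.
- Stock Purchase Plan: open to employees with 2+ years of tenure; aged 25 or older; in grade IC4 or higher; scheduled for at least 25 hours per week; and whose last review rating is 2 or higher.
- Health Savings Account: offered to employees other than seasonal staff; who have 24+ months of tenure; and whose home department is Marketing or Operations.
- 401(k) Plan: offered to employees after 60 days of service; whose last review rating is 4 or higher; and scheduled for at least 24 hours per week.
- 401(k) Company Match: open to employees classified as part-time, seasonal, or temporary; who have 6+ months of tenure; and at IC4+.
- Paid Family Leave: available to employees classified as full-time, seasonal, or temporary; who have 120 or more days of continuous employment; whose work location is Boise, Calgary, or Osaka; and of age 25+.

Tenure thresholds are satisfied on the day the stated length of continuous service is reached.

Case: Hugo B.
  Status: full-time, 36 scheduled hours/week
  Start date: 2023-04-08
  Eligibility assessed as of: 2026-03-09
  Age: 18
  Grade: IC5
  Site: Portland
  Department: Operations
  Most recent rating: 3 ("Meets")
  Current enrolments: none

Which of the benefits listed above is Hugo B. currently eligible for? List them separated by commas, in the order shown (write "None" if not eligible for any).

Service from 2023-04-08 to 2026-03-09: 1066 days.
Floating Holidays — status full-time ✗ (requires part-time or seasonal) → not eligible.
Dependent Care FSA — service 1066 days < 3 years (≈1095 days) ✗ → not eligible.
Unlimited PTO Program — status full-time ✓; service 1066 days ≥ 90 days ✓; age 18 < 25 ✗ → not eligible.
Stock Purchase Plan — service 1066 days ≥ 2 years (≈730 days) ✓; age 18 < 25 ✗ → not eligible.
Health Savings Account — status full-time ✓ (not excluded); service 1066 days ≥ 24 months (≈720 days) ✓; dept Operations ✓ → eligible.
401(k) Plan — service 1066 days ≥ 60 days ✓; rating 3 < 4 ✗ → not eligible.
401(k) Company Match — status full-time ✗ (requires part-time, seasonal, or temporary) → not eligible.
Paid Family Leave — status full-time ✓; service 1066 days ≥ 120 days ✓; site Portland ✗ (not Boise, Calgary, or Osaka) → not eligible.

Health Savings Account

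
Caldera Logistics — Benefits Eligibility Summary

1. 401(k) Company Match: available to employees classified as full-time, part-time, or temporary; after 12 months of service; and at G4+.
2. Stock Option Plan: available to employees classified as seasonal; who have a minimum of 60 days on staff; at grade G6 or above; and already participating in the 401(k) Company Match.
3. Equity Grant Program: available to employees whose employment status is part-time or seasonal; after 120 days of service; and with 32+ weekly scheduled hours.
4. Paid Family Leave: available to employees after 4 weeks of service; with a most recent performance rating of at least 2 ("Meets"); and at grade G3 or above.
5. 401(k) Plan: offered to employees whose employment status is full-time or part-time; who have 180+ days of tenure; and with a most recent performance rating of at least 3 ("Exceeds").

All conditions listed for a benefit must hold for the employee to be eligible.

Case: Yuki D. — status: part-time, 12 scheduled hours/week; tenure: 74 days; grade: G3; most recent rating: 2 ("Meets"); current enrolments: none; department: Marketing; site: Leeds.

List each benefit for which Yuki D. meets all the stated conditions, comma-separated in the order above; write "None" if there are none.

401(k) Company Match — status part-time ✓; service 74 days < 12 months (≈360 days) ✗ → not eligible.
Stock Option Plan — status part-time ✗ (requires seasonal) → not eligible.
Equity Grant Program — status part-time ✓; service 74 days < 120 days ✗ → not eligible.
Paid Family Leave — service 74 days ≥ 4 weeks (≈28 days) ✓; rating 2 ≥ 2 ✓; grade G3 ≥ G3 ✓ → eligible.
401(k) Plan — status part-time ✓; service 74 days < 180 days ✗ → not eligible.

Paid Family Leave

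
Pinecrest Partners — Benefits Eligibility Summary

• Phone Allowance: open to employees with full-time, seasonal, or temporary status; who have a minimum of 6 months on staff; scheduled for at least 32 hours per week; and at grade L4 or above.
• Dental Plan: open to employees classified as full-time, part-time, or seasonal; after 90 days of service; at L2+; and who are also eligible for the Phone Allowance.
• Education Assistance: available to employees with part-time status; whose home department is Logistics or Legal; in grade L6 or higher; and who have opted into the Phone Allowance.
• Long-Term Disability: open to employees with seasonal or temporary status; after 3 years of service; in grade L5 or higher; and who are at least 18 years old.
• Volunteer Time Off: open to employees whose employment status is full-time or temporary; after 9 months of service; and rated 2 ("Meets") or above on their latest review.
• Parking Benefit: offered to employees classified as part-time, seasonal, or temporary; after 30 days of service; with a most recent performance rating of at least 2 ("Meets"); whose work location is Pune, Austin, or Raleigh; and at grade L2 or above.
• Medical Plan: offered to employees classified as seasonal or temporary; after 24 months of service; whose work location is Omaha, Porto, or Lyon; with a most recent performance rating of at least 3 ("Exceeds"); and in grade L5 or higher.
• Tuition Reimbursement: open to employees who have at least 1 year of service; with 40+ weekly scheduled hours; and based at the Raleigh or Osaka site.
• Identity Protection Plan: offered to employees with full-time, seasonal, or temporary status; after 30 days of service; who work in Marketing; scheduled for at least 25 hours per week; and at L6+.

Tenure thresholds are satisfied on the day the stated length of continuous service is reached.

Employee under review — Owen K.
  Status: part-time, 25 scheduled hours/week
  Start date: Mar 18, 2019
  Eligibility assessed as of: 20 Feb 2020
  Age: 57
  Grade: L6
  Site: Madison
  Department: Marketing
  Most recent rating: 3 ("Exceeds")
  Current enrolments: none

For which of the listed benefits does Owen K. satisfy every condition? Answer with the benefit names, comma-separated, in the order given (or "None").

Service from Mar 18, 2019 to 20 Feb 2020: 339 days.
Phone Allowance — status part-time ✗ (requires full-time, seasonal, or temporary) → not eligible.
Dental Plan — status part-time ✓; service 339 days ≥ 90 days ✓; grade L6 ≥ L2 ✓; not eligible for Phone Allowance ✗ → not eligible.
Education Assistance — status part-time ✓; dept Marketing ✗ → not eligible.
Long-Term Disability — status part-time ✗ (requires seasonal or temporary) → not eligible.
Volunteer Time Off — status part-time ✗ (requires full-time or temporary) → not eligible.
Parking Benefit — status part-time ✓; service 339 days ≥ 30 days ✓; rating 3 ≥ 2 ✓; site Madison ✗ (not Pune, Austin, or Raleigh) → not eligible.
Medical Plan — status part-time ✗ (requires seasonal or temporary) → not eligible.
Tuition Reimbursement — service 339 days < 1 year (≈365 days) ✗ → not eligible.
Identity Protection Plan — status part-time ✗ (requires full-time, seasonal, or temporary) → not eligible.

None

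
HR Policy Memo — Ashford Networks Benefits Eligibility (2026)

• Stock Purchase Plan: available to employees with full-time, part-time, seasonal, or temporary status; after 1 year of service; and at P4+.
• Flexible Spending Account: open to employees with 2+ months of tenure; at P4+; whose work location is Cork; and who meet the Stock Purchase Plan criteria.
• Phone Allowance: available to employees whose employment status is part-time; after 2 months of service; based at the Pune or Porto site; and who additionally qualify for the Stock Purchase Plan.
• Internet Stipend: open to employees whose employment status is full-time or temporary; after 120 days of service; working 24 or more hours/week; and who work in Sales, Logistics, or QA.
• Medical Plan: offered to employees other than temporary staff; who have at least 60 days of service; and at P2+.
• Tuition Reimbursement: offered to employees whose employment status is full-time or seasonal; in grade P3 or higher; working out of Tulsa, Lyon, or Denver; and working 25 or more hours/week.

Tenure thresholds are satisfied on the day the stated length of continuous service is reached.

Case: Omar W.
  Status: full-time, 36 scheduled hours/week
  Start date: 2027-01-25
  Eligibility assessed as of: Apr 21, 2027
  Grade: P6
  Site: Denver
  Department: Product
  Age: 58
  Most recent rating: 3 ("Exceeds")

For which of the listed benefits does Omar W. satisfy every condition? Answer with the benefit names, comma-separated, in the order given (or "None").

Service from 2027-01-25 to Apr 21, 2027: 86 days.
Stock Purchase Plan — status full-time ✓; service 86 days < 1 year (≈365 days) ✗ → not eligible.
Flexible Spending Account — service 86 days ≥ 2 months (≈60 days) ✓; grade P6 ≥ P4 ✓; site Denver ✗ (not Cork) → not eligible.
Phone Allowance — status full-time ✗ (requires part-time) → not eligible.
Internet Stipend — status full-time ✓; service 86 days < 120 days ✗ → not eligible.
Medical Plan — status full-time ✓ (not excluded); service 86 days ≥ 60 days ✓; grade P6 ≥ P2 ✓ → eligible.
Tuition Reimbursement — status full-time ✓; grade P6 ≥ P3 ✓; site Denver ✓; 36 hrs/wk ≥ 25 ✓ → eligible.

Medical Plan, Tuition Reimbursement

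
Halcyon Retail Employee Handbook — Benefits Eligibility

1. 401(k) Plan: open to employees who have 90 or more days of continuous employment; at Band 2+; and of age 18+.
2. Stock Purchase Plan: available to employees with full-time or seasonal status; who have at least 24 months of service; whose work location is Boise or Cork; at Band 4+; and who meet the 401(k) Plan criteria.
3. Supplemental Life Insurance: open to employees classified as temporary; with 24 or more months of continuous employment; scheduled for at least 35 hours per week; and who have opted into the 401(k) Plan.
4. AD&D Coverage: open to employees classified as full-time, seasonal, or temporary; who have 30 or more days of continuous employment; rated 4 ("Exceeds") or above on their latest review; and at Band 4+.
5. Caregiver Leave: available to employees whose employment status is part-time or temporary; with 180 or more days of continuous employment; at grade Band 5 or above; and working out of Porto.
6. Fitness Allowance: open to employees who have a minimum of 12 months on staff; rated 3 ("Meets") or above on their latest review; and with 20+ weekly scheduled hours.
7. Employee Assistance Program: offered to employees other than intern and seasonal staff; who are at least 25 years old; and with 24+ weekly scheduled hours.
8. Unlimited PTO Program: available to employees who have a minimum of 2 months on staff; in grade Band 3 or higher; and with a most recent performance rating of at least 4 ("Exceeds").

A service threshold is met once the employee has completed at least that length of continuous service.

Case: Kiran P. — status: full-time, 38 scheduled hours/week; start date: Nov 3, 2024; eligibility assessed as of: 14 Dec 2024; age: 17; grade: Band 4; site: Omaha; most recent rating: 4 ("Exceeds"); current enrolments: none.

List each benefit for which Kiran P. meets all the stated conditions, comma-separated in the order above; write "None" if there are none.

AD&D Coverage

Service from Nov 3, 2024 to 14 Dec 2024: 41 days.
401(k) Plan — service 41 days < 90 days ✗ → not eligible.
Stock Purchase Plan — status full-time ✓; service 41 days < 24 months (≈720 days) ✗ → not eligible.
Supplemental Life Insurance — status full-time ✗ (requires temporary) → not eligible.
AD&D Coverage — status full-time ✓; service 41 days ≥ 30 days ✓; rating 4 ≥ 4 ✓; grade Band 4 ≥ Band 4 ✓ → eligible.
Caregiver Leave — status full-time ✗ (requires part-time or temporary) → not eligible.
Fitness Allowance — service 41 days < 12 months (≈360 days) ✗ → not eligible.
Employee Assistance Program — status full-time ✓ (not excluded); age 17 < 25 ✗ → not eligible.
Unlimited PTO Program — service 41 days < 2 months (≈60 days) ✗ → not eligible.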